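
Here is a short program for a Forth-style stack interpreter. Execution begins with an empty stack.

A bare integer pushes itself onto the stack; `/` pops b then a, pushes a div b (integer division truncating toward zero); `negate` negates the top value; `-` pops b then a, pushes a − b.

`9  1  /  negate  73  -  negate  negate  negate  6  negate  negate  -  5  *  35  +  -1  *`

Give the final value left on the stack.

-415

9       9
1       9 1
/       9
negate  -9
73      -9 73
-       -82
negate  82
negate  -82
negate  82
6       82 6
negate  82 -6
negate  82 6
-       76
5       76 5
*       380
35      380 35
+       415
-1      415 -1
*       -415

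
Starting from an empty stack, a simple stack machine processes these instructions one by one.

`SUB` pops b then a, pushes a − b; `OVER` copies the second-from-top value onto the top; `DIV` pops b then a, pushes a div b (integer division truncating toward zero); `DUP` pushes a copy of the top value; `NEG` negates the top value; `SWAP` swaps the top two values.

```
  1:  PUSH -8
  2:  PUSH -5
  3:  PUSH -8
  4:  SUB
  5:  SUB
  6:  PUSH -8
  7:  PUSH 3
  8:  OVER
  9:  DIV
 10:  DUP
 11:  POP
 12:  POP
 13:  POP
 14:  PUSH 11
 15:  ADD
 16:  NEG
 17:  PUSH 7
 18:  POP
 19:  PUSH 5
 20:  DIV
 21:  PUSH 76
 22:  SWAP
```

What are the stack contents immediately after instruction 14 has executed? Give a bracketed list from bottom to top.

[-11, 11]

PUSH -8 → [-8]
PUSH -5 → [-8, -5]
PUSH -8 → [-8, -5, -8]
SUB     → [-8, 3]
SUB     → [-11]
PUSH -8 → [-11, -8]
PUSH 3  → [-11, -8, 3]
OVER    → [-11, -8, 3, -8]
DIV     → [-11, -8, 0]
DUP     → [-11, -8, 0, 0]
POP     → [-11, -8, 0]
POP     → [-11, -8]
POP     → [-11]
PUSH 11 → [-11, 11]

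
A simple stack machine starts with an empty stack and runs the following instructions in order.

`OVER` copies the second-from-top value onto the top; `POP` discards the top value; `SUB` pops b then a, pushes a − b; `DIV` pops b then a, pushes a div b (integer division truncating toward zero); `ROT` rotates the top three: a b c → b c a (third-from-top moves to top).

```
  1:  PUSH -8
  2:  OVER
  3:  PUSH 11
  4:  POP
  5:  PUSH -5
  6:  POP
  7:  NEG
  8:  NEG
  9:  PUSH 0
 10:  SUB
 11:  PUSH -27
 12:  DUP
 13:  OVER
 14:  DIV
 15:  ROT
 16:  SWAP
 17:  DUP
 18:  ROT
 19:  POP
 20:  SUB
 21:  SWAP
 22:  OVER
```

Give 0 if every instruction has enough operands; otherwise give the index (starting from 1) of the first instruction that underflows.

PUSH -8 → [-8]
OVER  — needs 2 operands, stack has 1 → underflow

2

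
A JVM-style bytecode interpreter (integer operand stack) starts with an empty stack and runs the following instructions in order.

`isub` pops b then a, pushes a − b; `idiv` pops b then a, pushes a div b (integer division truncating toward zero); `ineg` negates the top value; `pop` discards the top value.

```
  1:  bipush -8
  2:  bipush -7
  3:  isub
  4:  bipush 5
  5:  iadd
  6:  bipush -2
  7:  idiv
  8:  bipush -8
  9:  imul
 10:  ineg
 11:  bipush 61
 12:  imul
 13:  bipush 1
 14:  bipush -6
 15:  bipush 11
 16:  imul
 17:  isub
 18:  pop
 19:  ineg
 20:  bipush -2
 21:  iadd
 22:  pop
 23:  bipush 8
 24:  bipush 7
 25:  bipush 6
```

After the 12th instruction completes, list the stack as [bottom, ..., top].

[-976]

bipush -8 -> -8
bipush -7 -> -8 -7
isub      -> -1
bipush 5  -> -1 5
iadd      -> 4
bipush -2 -> 4 -2
idiv      -> -2
bipush -8 -> -2 -8
imul      -> 16
ineg      -> -16
bipush 61 -> -16 61
imul      -> -976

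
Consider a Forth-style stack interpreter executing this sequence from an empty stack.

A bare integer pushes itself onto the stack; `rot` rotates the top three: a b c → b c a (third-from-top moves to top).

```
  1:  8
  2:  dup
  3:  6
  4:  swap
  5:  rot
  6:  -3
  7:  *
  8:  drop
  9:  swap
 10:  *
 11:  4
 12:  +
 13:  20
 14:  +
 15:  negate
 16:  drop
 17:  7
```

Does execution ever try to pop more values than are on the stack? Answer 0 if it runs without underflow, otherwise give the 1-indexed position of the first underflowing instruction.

8      : [8]
dup    : [8, 8]
6      : [8, 8, 6]
swap   : [8, 6, 8]
rot    : [6, 8, 8]
-3     : [6, 8, 8, -3]
*      : [6, 8, -24]
drop   : [6, 8]
swap   : [8, 6]
*      : [48]
4      : [48, 4]
+      : [52]
20     : [52, 20]
+      : [72]
negate : [-72]
drop   : []
7      : [7]

0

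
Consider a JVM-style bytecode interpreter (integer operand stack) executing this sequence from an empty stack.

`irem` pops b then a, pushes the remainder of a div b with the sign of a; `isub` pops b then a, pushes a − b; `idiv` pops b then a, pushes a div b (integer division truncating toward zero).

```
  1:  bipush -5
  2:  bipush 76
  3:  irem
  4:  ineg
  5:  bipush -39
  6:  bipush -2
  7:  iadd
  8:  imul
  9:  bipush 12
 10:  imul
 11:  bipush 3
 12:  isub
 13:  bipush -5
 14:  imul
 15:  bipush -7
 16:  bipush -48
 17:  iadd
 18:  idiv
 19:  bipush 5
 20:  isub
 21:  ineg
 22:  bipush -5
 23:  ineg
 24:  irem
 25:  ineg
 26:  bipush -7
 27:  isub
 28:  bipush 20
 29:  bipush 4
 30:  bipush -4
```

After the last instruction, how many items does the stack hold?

4

bipush -5  → [-5]
bipush 76  → [-5, 76]
irem       → [-5]
ineg       → [5]
bipush -39 → [5, -39]
bipush -2  → [5, -39, -2]
iadd       → [5, -41]
imul       → [-205]
bipush 12  → [-205, 12]
imul       → [-2460]
bipush 3   → [-2460, 3]
isub       → [-2463]
bipush -5  → [-2463, -5]
imul       → [12315]
bipush -7  → [12315, -7]
bipush -48 → [12315, -7, -48]
iadd       → [12315, -55]
idiv       → [-223]
bipush 5   → [-223, 5]
isub       → [-228]
ineg       → [228]
bipush -5  → [228, -5]
ineg       → [228, 5]
irem       → [3]
ineg       → [-3]
bipush -7  → [-3, -7]
isub       → [4]
bipush 20  → [4, 20]
bipush 4   → [4, 20, 4]
bipush -4  → [4, 20, 4, -4]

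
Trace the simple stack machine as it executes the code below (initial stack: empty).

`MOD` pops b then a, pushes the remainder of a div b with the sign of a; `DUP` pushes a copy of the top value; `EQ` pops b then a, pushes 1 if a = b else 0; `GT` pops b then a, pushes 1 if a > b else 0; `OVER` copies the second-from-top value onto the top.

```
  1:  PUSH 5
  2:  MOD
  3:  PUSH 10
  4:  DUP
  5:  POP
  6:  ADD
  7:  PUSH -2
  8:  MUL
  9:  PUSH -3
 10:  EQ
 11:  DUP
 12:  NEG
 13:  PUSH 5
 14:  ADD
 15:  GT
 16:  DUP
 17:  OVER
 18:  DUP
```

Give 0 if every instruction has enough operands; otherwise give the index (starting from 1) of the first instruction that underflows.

2

PUSH 5 → [5]
MOD  — needs 2 operands, stack has 1 → underflow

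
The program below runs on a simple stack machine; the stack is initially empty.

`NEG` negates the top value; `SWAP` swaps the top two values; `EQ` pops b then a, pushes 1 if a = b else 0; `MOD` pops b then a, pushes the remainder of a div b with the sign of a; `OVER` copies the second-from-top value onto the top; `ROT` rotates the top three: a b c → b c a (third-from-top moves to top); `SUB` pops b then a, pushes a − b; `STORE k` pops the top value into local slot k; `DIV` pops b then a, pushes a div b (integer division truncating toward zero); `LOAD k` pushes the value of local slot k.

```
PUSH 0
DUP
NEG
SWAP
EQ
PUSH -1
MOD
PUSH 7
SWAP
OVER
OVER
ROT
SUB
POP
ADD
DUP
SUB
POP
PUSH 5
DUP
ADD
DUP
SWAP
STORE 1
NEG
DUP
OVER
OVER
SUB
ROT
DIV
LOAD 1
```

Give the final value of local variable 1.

PUSH 0  : [0]
DUP     : [0, 0]
NEG     : [0, 0]
SWAP    : [0, 0]
EQ      : [1]
PUSH -1 : [1, -1]
MOD     : [0]
PUSH 7  : [0, 7]
SWAP    : [7, 0]
OVER    : [7, 0, 7]
OVER    : [7, 0, 7, 0]
ROT     : [7, 7, 0, 0]
SUB     : [7, 7, 0]
POP     : [7, 7]
ADD     : [14]
DUP     : [14, 14]
SUB     : [0]
POP     : []
PUSH 5  : [5]
DUP     : [5, 5]
ADD     : [10]
DUP     : [10, 10]
SWAP    : [10, 10]
STORE 1 : [10]
NEG     : [-10]
DUP     : [-10, -10]
OVER    : [-10, -10, -10]
OVER    : [-10, -10, -10, -10]
SUB     : [-10, -10, 0]
ROT     : [-10, 0, -10]
DIV     : [-10, 0]
LOAD 1  : [-10, 0, 10]

10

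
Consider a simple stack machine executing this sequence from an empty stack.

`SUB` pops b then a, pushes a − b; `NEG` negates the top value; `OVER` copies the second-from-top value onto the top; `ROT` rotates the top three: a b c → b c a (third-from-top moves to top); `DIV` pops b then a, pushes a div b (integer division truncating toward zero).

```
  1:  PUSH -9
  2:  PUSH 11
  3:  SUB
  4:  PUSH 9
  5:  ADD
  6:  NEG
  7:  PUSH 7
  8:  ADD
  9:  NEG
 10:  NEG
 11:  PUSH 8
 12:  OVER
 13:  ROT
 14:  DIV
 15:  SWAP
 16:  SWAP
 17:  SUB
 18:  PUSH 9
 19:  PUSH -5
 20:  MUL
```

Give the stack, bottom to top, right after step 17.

PUSH -9 → -9
PUSH 11 → -9 11
SUB     → -20
PUSH 9  → -20 9
ADD     → -11
NEG     → 11
PUSH 7  → 11 7
ADD     → 18
NEG     → -18
NEG     → 18
PUSH 8  → 18 8
OVER    → 18 8 18
ROT     → 8 18 18
DIV     → 8 1
SWAP    → 1 8
SWAP    → 8 1
SUB     → 7

[7]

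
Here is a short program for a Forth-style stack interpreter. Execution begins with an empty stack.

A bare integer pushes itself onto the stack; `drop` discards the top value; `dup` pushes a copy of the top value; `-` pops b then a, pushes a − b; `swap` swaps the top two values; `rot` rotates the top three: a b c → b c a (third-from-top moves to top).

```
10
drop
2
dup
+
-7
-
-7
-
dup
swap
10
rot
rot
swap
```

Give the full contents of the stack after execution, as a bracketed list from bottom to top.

10   → [10]
drop → []
2    → [2]
dup  → [2, 2]
+    → [4]
-7   → [4, -7]
-    → [11]
-7   → [11, -7]
-    → [18]
dup  → [18, 18]
swap → [18, 18]
10   → [18, 18, 10]
rot  → [18, 10, 18]
rot  → [10, 18, 18]
swap → [10, 18, 18]

[10, 18, 18]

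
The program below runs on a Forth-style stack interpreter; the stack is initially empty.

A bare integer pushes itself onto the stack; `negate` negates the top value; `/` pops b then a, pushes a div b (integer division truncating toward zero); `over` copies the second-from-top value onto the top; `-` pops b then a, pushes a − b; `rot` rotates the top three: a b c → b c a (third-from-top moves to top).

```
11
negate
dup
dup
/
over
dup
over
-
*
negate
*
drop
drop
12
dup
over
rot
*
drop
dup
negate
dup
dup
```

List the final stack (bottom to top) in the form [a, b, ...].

[12, -12, -12, -12]

11      11
negate  -11
dup     -11 -11
dup     -11 -11 -11
/       -11 1
over    -11 1 -11
dup     -11 1 -11 -11
over    -11 1 -11 -11 -11
-       -11 1 -11 0
*       -11 1 0
negate  -11 1 0
*       -11 0
drop    -11
drop    (empty)
12      12
dup     12 12
over    12 12 12
rot     12 12 12
*       12 144
drop    12
dup     12 12
negate  12 -12
dup     12 -12 -12
dup     12 -12 -12 -12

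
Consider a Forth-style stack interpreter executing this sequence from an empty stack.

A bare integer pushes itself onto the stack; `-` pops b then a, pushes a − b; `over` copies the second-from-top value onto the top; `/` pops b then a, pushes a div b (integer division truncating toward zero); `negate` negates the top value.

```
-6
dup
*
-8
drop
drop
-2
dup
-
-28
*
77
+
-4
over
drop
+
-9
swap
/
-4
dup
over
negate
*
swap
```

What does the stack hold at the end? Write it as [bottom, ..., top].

-6     -> [-6]
dup    -> [-6, -6]
*      -> [36]
-8     -> [36, -8]
drop   -> [36]
drop   -> []
-2     -> [-2]
dup    -> [-2, -2]
-      -> [0]
-28    -> [0, -28]
*      -> [0]
77     -> [0, 77]
+      -> [77]
-4     -> [77, -4]
over   -> [77, -4, 77]
drop   -> [77, -4]
+      -> [73]
-9     -> [73, -9]
swap   -> [-9, 73]
/      -> [0]
-4     -> [0, -4]
dup    -> [0, -4, -4]
over   -> [0, -4, -4, -4]
negate -> [0, -4, -4, 4]
*      -> [0, -4, -16]
swap   -> [0, -16, -4]

[0, -16, -4]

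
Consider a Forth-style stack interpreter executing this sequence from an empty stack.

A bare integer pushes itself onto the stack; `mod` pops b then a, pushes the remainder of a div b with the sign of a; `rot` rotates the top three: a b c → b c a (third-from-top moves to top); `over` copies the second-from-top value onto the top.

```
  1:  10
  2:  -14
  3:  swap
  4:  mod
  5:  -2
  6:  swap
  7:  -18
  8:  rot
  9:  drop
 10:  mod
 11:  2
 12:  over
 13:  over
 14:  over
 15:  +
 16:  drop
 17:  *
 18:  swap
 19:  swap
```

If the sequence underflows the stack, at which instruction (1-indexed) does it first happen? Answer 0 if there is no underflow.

10   : [10]
-14  : [10, -14]
swap : [-14, 10]
mod  : [-4]
-2   : [-4, -2]
swap : [-2, -4]
-18  : [-2, -4, -18]
rot  : [-4, -18, -2]
drop : [-4, -18]
mod  : [-4]
2    : [-4, 2]
over : [-4, 2, -4]
over : [-4, 2, -4, 2]
over : [-4, 2, -4, 2, -4]
+    : [-4, 2, -4, -2]
drop : [-4, 2, -4]
*    : [-4, -8]
swap : [-8, -4]
swap : [-4, -8]

0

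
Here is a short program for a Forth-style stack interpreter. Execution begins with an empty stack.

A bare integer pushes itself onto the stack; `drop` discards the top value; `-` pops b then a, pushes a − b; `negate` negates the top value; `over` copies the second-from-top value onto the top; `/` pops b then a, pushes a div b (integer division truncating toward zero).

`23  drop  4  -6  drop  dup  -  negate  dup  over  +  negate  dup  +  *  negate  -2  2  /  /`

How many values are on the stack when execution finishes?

1

23     : 23
drop   : (empty)
4      : 4
-6     : 4 -6
drop   : 4
dup    : 4 4
-      : 0
negate : 0
dup    : 0 0
over   : 0 0 0
+      : 0 0
negate : 0 0
dup    : 0 0 0
+      : 0 0
*      : 0
negate : 0
-2     : 0 -2
2      : 0 -2 2
/      : 0 -1
/      : 0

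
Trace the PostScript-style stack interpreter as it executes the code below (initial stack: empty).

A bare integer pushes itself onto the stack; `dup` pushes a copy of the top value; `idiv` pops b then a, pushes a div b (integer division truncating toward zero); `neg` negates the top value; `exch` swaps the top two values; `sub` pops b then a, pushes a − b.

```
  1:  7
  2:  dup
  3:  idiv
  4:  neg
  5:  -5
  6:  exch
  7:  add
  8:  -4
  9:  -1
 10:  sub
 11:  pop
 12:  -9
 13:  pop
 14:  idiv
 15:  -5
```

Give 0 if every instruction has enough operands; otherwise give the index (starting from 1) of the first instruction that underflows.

7    -> [7]
dup  -> [7, 7]
idiv -> [1]
neg  -> [-1]
-5   -> [-1, -5]
exch -> [-5, -1]
add  -> [-6]
-4   -> [-6, -4]
-1   -> [-6, -4, -1]
sub  -> [-6, -3]
pop  -> [-6]
-9   -> [-6, -9]
pop  -> [-6]
idiv  — needs 2 operands, stack has 1 → underflow

14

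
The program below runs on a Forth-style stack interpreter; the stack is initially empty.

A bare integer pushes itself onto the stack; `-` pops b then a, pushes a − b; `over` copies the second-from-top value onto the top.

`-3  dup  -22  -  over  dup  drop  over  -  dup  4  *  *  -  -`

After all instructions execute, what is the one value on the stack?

1914

-3    -3
dup   -3 -3
-22   -3 -3 -22
-     -3 19
over  -3 19 -3
dup   -3 19 -3 -3
drop  -3 19 -3
over  -3 19 -3 19
-     -3 19 -22
dup   -3 19 -22 -22
4     -3 19 -22 -22 4
*     -3 19 -22 -88
*     -3 19 1936
-     -3 -1917
-     1914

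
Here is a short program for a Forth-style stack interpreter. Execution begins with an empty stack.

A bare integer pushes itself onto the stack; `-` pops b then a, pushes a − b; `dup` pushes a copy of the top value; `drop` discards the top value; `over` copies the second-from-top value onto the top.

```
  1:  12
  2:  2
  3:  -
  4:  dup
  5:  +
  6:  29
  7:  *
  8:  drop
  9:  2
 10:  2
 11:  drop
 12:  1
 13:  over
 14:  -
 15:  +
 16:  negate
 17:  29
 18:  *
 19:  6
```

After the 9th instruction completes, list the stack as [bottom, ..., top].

12    12
2     12 2
-     10
dup   10 10
+     20
29    20 29
*     580
drop  (empty)
2     2

[2]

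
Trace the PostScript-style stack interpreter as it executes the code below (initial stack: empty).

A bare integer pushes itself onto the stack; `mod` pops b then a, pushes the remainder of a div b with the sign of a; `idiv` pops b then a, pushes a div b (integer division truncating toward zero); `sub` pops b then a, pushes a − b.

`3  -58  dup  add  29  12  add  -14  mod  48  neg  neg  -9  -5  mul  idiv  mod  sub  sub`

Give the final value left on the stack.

3     [3]
-58   [3, -58]
dup   [3, -58, -58]
add   [3, -116]
29    [3, -116, 29]
12    [3, -116, 29, 12]
add   [3, -116, 41]
-14   [3, -116, 41, -14]
mod   [3, -116, 13]
48    [3, -116, 13, 48]
neg   [3, -116, 13, -48]
neg   [3, -116, 13, 48]
-9    [3, -116, 13, 48, -9]
-5    [3, -116, 13, 48, -9, -5]
mul   [3, -116, 13, 48, 45]
idiv  [3, -116, 13, 1]
mod   [3, -116, 0]
sub   [3, -116]
sub   [119]

119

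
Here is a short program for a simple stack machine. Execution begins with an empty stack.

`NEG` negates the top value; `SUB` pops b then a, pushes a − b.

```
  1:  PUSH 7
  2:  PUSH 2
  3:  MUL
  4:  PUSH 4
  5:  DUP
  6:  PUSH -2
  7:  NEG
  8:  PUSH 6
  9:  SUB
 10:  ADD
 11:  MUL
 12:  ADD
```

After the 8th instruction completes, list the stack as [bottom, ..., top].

[14, 4, 4, 2, 6]

PUSH 7  -> 7
PUSH 2  -> 7 2
MUL     -> 14
PUSH 4  -> 14 4
DUP     -> 14 4 4
PUSH -2 -> 14 4 4 -2
NEG     -> 14 4 4 2
PUSH 6  -> 14 4 4 2 6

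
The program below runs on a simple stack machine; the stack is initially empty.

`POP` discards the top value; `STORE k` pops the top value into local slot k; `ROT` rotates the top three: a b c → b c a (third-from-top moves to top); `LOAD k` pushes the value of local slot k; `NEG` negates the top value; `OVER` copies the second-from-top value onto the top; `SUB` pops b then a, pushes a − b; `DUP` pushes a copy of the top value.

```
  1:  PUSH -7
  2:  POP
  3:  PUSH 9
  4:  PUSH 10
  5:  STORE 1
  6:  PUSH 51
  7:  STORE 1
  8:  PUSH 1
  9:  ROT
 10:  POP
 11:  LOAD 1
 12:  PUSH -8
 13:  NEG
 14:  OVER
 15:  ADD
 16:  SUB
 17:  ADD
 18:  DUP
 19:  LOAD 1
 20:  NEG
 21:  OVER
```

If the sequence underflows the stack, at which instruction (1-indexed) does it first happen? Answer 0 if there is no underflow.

9

PUSH -7 → [-7]
POP     → []
PUSH 9  → [9]
PUSH 10 → [9, 10]
STORE 1 → [9]
PUSH 51 → [9, 51]
STORE 1 → [9]
PUSH 1  → [9, 1]
ROT  — needs 3 operands, stack has 2 → underflow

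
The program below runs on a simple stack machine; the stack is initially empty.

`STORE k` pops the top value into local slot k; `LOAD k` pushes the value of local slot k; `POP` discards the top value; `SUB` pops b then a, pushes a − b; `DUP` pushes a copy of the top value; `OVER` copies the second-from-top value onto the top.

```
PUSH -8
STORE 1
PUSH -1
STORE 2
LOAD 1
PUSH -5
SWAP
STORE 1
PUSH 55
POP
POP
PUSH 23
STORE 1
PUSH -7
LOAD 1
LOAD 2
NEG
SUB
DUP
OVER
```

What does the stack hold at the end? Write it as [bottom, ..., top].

PUSH -8 : -8
STORE 1 : (empty)
PUSH -1 : -1
STORE 2 : (empty)
LOAD 1  : -8
PUSH -5 : -8 -5
SWAP    : -5 -8
STORE 1 : -5
PUSH 55 : -5 55
POP     : -5
POP     : (empty)
PUSH 23 : 23
STORE 1 : (empty)
PUSH -7 : -7
LOAD 1  : -7 23
LOAD 2  : -7 23 -1
NEG     : -7 23 1
SUB     : -7 22
DUP     : -7 22 22
OVER    : -7 22 22 22

[-7, 22, 22, 22]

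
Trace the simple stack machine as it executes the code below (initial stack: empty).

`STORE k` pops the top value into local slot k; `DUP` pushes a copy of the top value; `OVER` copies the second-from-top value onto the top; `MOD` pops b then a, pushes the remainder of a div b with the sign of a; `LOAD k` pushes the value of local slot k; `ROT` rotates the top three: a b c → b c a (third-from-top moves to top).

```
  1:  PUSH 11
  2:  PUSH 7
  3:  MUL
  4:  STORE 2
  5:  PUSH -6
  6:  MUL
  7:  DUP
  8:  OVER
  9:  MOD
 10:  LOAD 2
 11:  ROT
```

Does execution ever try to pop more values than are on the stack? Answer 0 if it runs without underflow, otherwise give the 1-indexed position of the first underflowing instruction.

PUSH 11  [11]
PUSH 7   [11, 7]
MUL      [77]
STORE 2  []
PUSH -6  [-6]
MUL  — needs 2 operands, stack has 1 → underflow

6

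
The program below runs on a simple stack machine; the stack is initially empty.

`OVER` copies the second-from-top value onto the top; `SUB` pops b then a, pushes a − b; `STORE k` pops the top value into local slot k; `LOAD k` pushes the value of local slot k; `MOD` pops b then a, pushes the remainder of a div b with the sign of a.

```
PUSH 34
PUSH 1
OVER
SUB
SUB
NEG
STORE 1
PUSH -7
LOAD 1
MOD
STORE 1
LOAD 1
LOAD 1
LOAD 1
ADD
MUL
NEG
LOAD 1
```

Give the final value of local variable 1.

-7

PUSH 34 : 34
PUSH 1  : 34 1
OVER    : 34 1 34
SUB     : 34 -33
SUB     : 67
NEG     : -67
STORE 1 : (empty)
PUSH -7 : -7
LOAD 1  : -7 -67
MOD     : -7
STORE 1 : (empty)
LOAD 1  : -7
LOAD 1  : -7 -7
LOAD 1  : -7 -7 -7
ADD     : -7 -14
MUL     : 98
NEG     : -98
LOAD 1  : -98 -7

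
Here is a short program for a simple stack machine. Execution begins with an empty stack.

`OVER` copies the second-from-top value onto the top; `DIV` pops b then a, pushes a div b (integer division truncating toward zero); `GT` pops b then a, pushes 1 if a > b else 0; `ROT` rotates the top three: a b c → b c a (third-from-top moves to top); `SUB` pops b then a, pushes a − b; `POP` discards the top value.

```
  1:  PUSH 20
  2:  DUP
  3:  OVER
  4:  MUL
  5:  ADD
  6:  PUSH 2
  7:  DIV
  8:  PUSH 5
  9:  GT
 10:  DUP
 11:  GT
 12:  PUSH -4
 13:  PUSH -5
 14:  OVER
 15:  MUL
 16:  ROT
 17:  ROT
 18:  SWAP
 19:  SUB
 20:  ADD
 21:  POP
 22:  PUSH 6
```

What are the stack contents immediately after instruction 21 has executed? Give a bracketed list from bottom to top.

[]

PUSH 20 → 20
DUP     → 20 20
OVER    → 20 20 20
MUL     → 20 400
ADD     → 420
PUSH 2  → 420 2
DIV     → 210
PUSH 5  → 210 5
GT      → 1
DUP     → 1 1
GT      → 0
PUSH -4 → 0 -4
PUSH -5 → 0 -4 -5
OVER    → 0 -4 -5 -4
MUL     → 0 -4 20
ROT     → -4 20 0
ROT     → 20 0 -4
SWAP    → 20 -4 0
SUB     → 20 -4
ADD     → 16
POP     → (empty)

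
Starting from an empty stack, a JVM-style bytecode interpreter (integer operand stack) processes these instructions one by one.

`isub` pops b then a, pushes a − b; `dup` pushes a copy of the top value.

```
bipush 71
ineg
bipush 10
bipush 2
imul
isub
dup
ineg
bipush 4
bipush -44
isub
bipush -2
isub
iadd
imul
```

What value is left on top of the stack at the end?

bipush 71   [71]
ineg        [-71]
bipush 10   [-71, 10]
bipush 2    [-71, 10, 2]
imul        [-71, 20]
isub        [-91]
dup         [-91, -91]
ineg        [-91, 91]
bipush 4    [-91, 91, 4]
bipush -44  [-91, 91, 4, -44]
isub        [-91, 91, 48]
bipush -2   [-91, 91, 48, -2]
isub        [-91, 91, 50]
iadd        [-91, 141]
imul        [-12831]

-12831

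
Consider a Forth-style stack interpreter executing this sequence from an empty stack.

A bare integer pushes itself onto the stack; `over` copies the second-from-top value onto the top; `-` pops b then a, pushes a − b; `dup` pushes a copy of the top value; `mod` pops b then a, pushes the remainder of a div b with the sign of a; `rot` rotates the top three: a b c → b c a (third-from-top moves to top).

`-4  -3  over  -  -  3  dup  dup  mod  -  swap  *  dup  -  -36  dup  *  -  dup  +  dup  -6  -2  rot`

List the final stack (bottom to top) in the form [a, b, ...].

-4   -> -4
-3   -> -4 -3
over -> -4 -3 -4
-    -> -4 1
-    -> -5
3    -> -5 3
dup  -> -5 3 3
dup  -> -5 3 3 3
mod  -> -5 3 0
-    -> -5 3
swap -> 3 -5
*    -> -15
dup  -> -15 -15
-    -> 0
-36  -> 0 -36
dup  -> 0 -36 -36
*    -> 0 1296
-    -> -1296
dup  -> -1296 -1296
+    -> -2592
dup  -> -2592 -2592
-6   -> -2592 -2592 -6
-2   -> -2592 -2592 -6 -2
rot  -> -2592 -6 -2 -2592

[-2592, -6, -2, -2592]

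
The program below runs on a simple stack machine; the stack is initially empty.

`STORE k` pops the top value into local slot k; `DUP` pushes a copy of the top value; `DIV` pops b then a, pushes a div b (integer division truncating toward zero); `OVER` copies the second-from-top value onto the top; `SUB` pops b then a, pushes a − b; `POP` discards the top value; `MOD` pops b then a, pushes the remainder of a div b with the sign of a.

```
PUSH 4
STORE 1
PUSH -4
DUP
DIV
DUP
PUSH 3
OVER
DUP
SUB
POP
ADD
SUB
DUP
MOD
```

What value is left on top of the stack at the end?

0

PUSH 4  → 4
STORE 1 → (empty)
PUSH -4 → -4
DUP     → -4 -4
DIV     → 1
DUP     → 1 1
PUSH 3  → 1 1 3
OVER    → 1 1 3 1
DUP     → 1 1 3 1 1
SUB     → 1 1 3 0
POP     → 1 1 3
ADD     → 1 4
SUB     → -3
DUP     → -3 -3
MOD     → 0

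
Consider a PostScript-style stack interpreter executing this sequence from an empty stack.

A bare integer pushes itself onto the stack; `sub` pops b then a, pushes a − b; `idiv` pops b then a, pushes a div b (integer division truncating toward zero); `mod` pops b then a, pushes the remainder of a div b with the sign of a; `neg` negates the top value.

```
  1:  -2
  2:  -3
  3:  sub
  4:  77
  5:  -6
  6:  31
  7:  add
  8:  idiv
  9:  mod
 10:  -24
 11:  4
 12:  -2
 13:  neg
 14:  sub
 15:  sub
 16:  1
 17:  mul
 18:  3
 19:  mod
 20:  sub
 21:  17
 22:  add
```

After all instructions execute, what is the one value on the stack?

20

-2   → [-2]
-3   → [-2, -3]
sub  → [1]
77   → [1, 77]
-6   → [1, 77, -6]
31   → [1, 77, -6, 31]
add  → [1, 77, 25]
idiv → [1, 3]
mod  → [1]
-24  → [1, -24]
4    → [1, -24, 4]
-2   → [1, -24, 4, -2]
neg  → [1, -24, 4, 2]
sub  → [1, -24, 2]
sub  → [1, -26]
1    → [1, -26, 1]
mul  → [1, -26]
3    → [1, -26, 3]
mod  → [1, -2]
sub  → [3]
17   → [3, 17]
add  → [20]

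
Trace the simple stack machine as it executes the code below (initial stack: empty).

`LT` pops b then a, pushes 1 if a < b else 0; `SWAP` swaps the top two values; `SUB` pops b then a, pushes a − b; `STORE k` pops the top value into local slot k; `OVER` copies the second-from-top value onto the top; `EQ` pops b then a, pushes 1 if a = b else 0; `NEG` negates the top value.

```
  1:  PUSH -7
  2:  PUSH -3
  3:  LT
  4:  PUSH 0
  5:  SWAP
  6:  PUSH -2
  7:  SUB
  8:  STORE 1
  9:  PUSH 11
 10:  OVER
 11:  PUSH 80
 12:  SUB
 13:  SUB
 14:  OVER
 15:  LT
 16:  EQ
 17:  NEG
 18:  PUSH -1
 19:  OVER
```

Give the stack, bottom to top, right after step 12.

[0, 11, -80]

PUSH -7 : [-7]
PUSH -3 : [-7, -3]
LT      : [1]
PUSH 0  : [1, 0]
SWAP    : [0, 1]
PUSH -2 : [0, 1, -2]
SUB     : [0, 3]
STORE 1 : [0]
PUSH 11 : [0, 11]
OVER    : [0, 11, 0]
PUSH 80 : [0, 11, 0, 80]
SUB     : [0, 11, -80]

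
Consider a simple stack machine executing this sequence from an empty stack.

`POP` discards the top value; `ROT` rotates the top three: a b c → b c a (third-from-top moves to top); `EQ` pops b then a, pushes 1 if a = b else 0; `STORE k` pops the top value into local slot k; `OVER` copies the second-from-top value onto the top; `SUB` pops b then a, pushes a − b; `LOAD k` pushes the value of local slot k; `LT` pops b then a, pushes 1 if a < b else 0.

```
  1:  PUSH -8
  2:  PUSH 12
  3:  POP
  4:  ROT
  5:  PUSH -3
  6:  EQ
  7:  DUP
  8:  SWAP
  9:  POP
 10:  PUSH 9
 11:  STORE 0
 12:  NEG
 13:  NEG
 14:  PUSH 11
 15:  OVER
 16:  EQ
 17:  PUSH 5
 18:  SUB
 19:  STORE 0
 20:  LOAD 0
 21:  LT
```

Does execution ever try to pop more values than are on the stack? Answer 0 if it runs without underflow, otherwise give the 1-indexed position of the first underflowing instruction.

PUSH -8 → [-8]
PUSH 12 → [-8, 12]
POP     → [-8]
ROT  — needs 3 operands, stack has 1 → underflow

4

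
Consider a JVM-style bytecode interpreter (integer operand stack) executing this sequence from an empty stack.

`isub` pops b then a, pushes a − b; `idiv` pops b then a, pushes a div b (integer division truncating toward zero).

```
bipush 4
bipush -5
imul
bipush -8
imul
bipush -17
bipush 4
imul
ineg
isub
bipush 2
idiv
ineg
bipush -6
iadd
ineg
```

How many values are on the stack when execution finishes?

bipush 4   → [4]
bipush -5  → [4, -5]
imul       → [-20]
bipush -8  → [-20, -8]
imul       → [160]
bipush -17 → [160, -17]
bipush 4   → [160, -17, 4]
imul       → [160, -68]
ineg       → [160, 68]
isub       → [92]
bipush 2   → [92, 2]
idiv       → [46]
ineg       → [-46]
bipush -6  → [-46, -6]
iadd       → [-52]
ineg       → [52]

1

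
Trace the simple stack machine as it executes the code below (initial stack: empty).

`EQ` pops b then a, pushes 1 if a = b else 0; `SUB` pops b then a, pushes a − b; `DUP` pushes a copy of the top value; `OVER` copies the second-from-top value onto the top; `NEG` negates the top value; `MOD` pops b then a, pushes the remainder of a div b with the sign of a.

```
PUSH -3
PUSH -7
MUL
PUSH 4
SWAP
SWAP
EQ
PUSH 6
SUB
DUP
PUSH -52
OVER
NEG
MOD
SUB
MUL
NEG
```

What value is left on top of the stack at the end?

-12

PUSH -3   [-3]
PUSH -7   [-3, -7]
MUL       [21]
PUSH 4    [21, 4]
SWAP      [4, 21]
SWAP      [21, 4]
EQ        [0]
PUSH 6    [0, 6]
SUB       [-6]
DUP       [-6, -6]
PUSH -52  [-6, -6, -52]
OVER      [-6, -6, -52, -6]
NEG       [-6, -6, -52, 6]
MOD       [-6, -6, -4]
SUB       [-6, -2]
MUL       [12]
NEG       [-12]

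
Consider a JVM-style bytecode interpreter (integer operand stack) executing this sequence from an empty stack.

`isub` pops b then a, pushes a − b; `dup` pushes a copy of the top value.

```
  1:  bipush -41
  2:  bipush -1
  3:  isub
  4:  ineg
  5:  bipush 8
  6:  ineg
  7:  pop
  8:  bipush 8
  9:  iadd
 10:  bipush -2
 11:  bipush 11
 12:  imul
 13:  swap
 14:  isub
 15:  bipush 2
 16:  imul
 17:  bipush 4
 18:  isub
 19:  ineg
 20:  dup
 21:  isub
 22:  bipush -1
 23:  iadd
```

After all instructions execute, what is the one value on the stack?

bipush -41 : -41
bipush -1  : -41 -1
isub       : -40
ineg       : 40
bipush 8   : 40 8
ineg       : 40 -8
pop        : 40
bipush 8   : 40 8
iadd       : 48
bipush -2  : 48 -2
bipush 11  : 48 -2 11
imul       : 48 -22
swap       : -22 48
isub       : -70
bipush 2   : -70 2
imul       : -140
bipush 4   : -140 4
isub       : -144
ineg       : 144
dup        : 144 144
isub       : 0
bipush -1  : 0 -1
iadd       : -1

-1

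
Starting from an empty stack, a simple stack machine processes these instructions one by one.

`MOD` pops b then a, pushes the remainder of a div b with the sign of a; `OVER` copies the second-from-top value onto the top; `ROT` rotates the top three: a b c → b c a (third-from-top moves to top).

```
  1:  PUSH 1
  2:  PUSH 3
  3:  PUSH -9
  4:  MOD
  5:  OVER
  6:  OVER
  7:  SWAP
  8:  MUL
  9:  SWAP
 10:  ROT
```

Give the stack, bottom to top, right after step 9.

PUSH 1  : [1]
PUSH 3  : [1, 3]
PUSH -9 : [1, 3, -9]
MOD     : [1, 3]
OVER    : [1, 3, 1]
OVER    : [1, 3, 1, 3]
SWAP    : [1, 3, 3, 1]
MUL     : [1, 3, 3]
SWAP    : [1, 3, 3]

[1, 3, 3]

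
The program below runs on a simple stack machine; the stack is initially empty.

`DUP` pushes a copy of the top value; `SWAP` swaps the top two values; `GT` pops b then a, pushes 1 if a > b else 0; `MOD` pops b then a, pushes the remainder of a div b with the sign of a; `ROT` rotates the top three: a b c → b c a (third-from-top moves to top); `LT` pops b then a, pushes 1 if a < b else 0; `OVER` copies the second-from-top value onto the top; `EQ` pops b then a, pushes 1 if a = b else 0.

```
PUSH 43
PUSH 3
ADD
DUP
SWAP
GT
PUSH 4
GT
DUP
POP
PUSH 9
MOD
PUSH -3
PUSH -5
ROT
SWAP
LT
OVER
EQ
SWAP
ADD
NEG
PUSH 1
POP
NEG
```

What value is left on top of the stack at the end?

PUSH 43 -> [43]
PUSH 3  -> [43, 3]
ADD     -> [46]
DUP     -> [46, 46]
SWAP    -> [46, 46]
GT      -> [0]
PUSH 4  -> [0, 4]
GT      -> [0]
DUP     -> [0, 0]
POP     -> [0]
PUSH 9  -> [0, 9]
MOD     -> [0]
PUSH -3 -> [0, -3]
PUSH -5 -> [0, -3, -5]
ROT     -> [-3, -5, 0]
SWAP    -> [-3, 0, -5]
LT      -> [-3, 0]
OVER    -> [-3, 0, -3]
EQ      -> [-3, 0]
SWAP    -> [0, -3]
ADD     -> [-3]
NEG     -> [3]
PUSH 1  -> [3, 1]
POP     -> [3]
NEG     -> [-3]

-3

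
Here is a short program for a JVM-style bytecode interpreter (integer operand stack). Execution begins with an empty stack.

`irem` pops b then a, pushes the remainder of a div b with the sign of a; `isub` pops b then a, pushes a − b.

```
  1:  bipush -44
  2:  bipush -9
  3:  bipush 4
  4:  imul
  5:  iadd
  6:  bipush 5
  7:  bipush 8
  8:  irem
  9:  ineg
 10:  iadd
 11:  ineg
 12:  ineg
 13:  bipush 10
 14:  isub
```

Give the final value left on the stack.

-95

bipush -44 → [-44]
bipush -9  → [-44, -9]
bipush 4   → [-44, -9, 4]
imul       → [-44, -36]
iadd       → [-80]
bipush 5   → [-80, 5]
bipush 8   → [-80, 5, 8]
irem       → [-80, 5]
ineg       → [-80, -5]
iadd       → [-85]
ineg       → [85]
ineg       → [-85]
bipush 10  → [-85, 10]
isub       → [-95]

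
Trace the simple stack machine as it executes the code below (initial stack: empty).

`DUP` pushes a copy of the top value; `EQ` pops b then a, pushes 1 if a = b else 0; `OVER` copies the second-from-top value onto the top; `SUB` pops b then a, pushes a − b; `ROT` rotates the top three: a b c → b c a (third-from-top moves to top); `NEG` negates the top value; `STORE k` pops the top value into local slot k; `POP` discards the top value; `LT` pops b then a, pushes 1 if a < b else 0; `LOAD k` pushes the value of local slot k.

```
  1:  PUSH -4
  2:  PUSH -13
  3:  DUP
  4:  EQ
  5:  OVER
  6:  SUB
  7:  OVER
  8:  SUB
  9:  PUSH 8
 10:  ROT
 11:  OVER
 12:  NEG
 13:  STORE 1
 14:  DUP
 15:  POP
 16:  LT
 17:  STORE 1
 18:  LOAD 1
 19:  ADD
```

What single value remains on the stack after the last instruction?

9

PUSH -4  -> [-4]
PUSH -13 -> [-4, -13]
DUP      -> [-4, -13, -13]
EQ       -> [-4, 1]
OVER     -> [-4, 1, -4]
SUB      -> [-4, 5]
OVER     -> [-4, 5, -4]
SUB      -> [-4, 9]
PUSH 8   -> [-4, 9, 8]
ROT      -> [9, 8, -4]
OVER     -> [9, 8, -4, 8]
NEG      -> [9, 8, -4, -8]
STORE 1  -> [9, 8, -4]
DUP      -> [9, 8, -4, -4]
POP      -> [9, 8, -4]
LT       -> [9, 0]
STORE 1  -> [9]
LOAD 1   -> [9, 0]
ADD      -> [9]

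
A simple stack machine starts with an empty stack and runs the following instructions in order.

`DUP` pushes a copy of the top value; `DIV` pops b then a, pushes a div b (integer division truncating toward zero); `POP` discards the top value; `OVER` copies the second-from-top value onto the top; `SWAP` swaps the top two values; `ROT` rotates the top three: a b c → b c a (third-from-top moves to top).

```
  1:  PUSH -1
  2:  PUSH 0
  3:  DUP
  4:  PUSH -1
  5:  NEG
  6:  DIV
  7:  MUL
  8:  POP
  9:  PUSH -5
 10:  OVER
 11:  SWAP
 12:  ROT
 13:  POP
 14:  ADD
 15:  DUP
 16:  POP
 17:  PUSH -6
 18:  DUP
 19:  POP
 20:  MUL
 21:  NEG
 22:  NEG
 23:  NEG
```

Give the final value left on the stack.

PUSH -1 -> -1
PUSH 0  -> -1 0
DUP     -> -1 0 0
PUSH -1 -> -1 0 0 -1
NEG     -> -1 0 0 1
DIV     -> -1 0 0
MUL     -> -1 0
POP     -> -1
PUSH -5 -> -1 -5
OVER    -> -1 -5 -1
SWAP    -> -1 -1 -5
ROT     -> -1 -5 -1
POP     -> -1 -5
ADD     -> -6
DUP     -> -6 -6
POP     -> -6
PUSH -6 -> -6 -6
DUP     -> -6 -6 -6
POP     -> -6 -6
MUL     -> 36
NEG     -> -36
NEG     -> 36
NEG     -> -36

-36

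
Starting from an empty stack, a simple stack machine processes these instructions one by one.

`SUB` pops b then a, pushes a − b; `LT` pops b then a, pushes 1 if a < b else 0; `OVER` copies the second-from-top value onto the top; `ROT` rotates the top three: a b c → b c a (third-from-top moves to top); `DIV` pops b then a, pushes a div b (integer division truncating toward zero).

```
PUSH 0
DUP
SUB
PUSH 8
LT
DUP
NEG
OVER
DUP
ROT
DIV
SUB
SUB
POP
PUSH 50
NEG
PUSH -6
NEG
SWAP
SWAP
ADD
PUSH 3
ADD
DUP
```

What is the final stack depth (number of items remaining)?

PUSH 0  -> 0
DUP     -> 0 0
SUB     -> 0
PUSH 8  -> 0 8
LT      -> 1
DUP     -> 1 1
NEG     -> 1 -1
OVER    -> 1 -1 1
DUP     -> 1 -1 1 1
ROT     -> 1 1 1 -1
DIV     -> 1 1 -1
SUB     -> 1 2
SUB     -> -1
POP     -> (empty)
PUSH 50 -> 50
NEG     -> -50
PUSH -6 -> -50 -6
NEG     -> -50 6
SWAP    -> 6 -50
SWAP    -> -50 6
ADD     -> -44
PUSH 3  -> -44 3
ADD     -> -41
DUP     -> -41 -41

2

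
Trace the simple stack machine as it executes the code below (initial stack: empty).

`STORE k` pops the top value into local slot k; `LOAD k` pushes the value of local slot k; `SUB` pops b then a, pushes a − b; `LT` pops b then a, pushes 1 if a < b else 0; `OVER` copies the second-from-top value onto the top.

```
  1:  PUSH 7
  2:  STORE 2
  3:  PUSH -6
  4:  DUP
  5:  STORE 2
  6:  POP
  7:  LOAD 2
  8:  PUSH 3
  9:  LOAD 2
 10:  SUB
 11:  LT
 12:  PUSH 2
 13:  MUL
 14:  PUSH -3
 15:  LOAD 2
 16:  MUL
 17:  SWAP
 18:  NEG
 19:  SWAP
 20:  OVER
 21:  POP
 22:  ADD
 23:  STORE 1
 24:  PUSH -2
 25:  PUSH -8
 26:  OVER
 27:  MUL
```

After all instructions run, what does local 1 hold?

PUSH 7   7
STORE 2  (empty)
PUSH -6  -6
DUP      -6 -6
STORE 2  -6
POP      (empty)
LOAD 2   -6
PUSH 3   -6 3
LOAD 2   -6 3 -6
SUB      -6 9
LT       1
PUSH 2   1 2
MUL      2
PUSH -3  2 -3
LOAD 2   2 -3 -6
MUL      2 18
SWAP     18 2
NEG      18 -2
SWAP     -2 18
OVER     -2 18 -2
POP      -2 18
ADD      16
STORE 1  (empty)
PUSH -2  -2
PUSH -8  -2 -8
OVER     -2 -8 -2
MUL      -2 16

16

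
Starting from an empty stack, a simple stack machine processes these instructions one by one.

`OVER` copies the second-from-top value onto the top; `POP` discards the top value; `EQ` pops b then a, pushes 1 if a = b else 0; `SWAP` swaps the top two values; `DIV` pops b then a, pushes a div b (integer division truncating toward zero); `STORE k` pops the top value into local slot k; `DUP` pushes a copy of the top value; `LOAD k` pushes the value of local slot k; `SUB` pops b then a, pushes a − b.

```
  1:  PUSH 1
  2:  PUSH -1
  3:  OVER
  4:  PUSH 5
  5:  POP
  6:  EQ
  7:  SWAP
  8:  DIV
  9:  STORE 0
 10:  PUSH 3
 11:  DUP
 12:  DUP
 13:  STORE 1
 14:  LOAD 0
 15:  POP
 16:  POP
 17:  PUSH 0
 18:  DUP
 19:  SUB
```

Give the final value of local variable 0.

PUSH 1  → 1
PUSH -1 → 1 -1
OVER    → 1 -1 1
PUSH 5  → 1 -1 1 5
POP     → 1 -1 1
EQ      → 1 0
SWAP    → 0 1
DIV     → 0
STORE 0 → (empty)
PUSH 3  → 3
DUP     → 3 3
DUP     → 3 3 3
STORE 1 → 3 3
LOAD 0  → 3 3 0
POP     → 3 3
POP     → 3
PUSH 0  → 3 0
DUP     → 3 0 0
SUB     → 3 0

0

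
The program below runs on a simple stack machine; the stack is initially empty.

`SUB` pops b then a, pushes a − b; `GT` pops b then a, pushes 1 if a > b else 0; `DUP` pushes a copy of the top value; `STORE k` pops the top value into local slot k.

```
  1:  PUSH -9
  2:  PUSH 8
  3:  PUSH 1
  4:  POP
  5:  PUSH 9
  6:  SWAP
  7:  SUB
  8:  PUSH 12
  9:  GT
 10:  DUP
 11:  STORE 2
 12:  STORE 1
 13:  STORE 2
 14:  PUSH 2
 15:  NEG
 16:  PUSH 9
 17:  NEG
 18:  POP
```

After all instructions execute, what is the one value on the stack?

PUSH -9 : [-9]
PUSH 8  : [-9, 8]
PUSH 1  : [-9, 8, 1]
POP     : [-9, 8]
PUSH 9  : [-9, 8, 9]
SWAP    : [-9, 9, 8]
SUB     : [-9, 1]
PUSH 12 : [-9, 1, 12]
GT      : [-9, 0]
DUP     : [-9, 0, 0]
STORE 2 : [-9, 0]
STORE 1 : [-9]
STORE 2 : []
PUSH 2  : [2]
NEG     : [-2]
PUSH 9  : [-2, 9]
NEG     : [-2, -9]
POP     : [-2]

-2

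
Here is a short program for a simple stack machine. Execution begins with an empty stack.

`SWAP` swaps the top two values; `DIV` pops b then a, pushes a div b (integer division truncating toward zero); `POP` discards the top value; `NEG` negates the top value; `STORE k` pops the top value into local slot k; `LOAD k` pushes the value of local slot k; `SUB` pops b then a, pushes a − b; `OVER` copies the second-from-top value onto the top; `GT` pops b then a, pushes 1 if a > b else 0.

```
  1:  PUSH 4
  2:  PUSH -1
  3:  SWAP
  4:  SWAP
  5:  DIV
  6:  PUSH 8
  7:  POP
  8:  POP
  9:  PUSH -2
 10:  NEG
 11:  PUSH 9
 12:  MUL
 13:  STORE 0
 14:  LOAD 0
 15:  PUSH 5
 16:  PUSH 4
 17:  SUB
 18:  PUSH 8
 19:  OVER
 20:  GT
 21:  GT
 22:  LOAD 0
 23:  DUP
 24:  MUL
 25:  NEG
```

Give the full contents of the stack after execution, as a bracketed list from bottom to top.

[18, 0, -324]

PUSH 4  : [4]
PUSH -1 : [4, -1]
SWAP    : [-1, 4]
SWAP    : [4, -1]
DIV     : [-4]
PUSH 8  : [-4, 8]
POP     : [-4]
POP     : []
PUSH -2 : [-2]
NEG     : [2]
PUSH 9  : [2, 9]
MUL     : [18]
STORE 0 : []
LOAD 0  : [18]
PUSH 5  : [18, 5]
PUSH 4  : [18, 5, 4]
SUB     : [18, 1]
PUSH 8  : [18, 1, 8]
OVER    : [18, 1, 8, 1]
GT      : [18, 1, 1]
GT      : [18, 0]
LOAD 0  : [18, 0, 18]
DUP     : [18, 0, 18, 18]
MUL     : [18, 0, 324]
NEG     : [18, 0, -324]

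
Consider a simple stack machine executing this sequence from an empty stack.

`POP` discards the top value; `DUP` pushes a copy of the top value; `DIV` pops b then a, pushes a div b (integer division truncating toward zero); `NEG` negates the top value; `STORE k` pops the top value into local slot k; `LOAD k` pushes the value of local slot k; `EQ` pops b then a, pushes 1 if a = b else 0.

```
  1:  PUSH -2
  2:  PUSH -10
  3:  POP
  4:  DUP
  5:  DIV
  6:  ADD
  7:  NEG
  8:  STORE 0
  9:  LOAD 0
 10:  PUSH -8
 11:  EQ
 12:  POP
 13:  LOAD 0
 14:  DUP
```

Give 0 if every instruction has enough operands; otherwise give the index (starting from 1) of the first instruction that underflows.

PUSH -2   -2
PUSH -10  -2 -10
POP       -2
DUP       -2 -2
DIV       1
ADD  — needs 2 operands, stack has 1 → underflow

6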